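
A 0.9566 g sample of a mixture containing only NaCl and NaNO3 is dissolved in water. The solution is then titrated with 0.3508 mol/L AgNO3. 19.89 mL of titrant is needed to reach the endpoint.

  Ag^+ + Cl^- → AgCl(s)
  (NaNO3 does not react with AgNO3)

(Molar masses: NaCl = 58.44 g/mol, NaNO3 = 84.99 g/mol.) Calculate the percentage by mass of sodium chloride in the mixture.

n(AgNO3) = 0.01989 × 0.3508 = 6.977 × 10^-3 mol
Let x = n(NaCl), y = n(NaNO3).
Titrant: 1x = 6.977 × 10^-3;  mass: 58.44x + 84.99y = 0.9566
Solving, x = 6.977 × 10^-3 mol, y = 6.458 × 10^-3 mol
mass of NaCl = 6.977 × 10^-3 × 58.44 = 0.4078 g
% NaCl = 0.4078 / 0.9566 × 100 = 42.63 %

42.63 %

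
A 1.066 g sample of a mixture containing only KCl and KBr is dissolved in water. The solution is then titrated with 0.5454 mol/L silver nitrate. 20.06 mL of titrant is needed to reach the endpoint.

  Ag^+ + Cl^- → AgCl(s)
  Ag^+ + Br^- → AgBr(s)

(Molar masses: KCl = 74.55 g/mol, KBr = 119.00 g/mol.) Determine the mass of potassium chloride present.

n(AgNO3) = 0.02006 × 0.5454 = 0.01094 mol
Let x = n(KCl), y = n(KBr).
Titrant: 1x + 1y = 0.01094;  mass: 74.55x + 119.00y = 1.066
Solving, x = 5.308 × 10^-3 mol, y = 5.633 × 10^-3 mol
mass of KCl = 5.308 × 10^-3 × 74.55 = 0.3957 g

0.3957 g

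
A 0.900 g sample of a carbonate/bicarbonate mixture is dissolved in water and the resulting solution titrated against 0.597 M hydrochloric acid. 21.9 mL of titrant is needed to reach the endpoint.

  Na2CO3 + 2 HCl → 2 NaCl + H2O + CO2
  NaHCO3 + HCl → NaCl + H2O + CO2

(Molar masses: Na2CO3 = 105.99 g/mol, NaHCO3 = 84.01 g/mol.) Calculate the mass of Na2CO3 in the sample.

0.339 g

n(HCl) = 0.0219 × 0.597 = 0.0131 mol
Let x = n(Na2CO3), y = n(NaHCO3).
Titrant: 2x + 1y = 0.0131;  mass: 105.99x + 84.01y = 0.900
Solving, x = 3.20 × 10^-3 mol, y = 6.68 × 10^-3 mol
mass of Na2CO3 = 3.20 × 10^-3 × 105.99 = 0.339 g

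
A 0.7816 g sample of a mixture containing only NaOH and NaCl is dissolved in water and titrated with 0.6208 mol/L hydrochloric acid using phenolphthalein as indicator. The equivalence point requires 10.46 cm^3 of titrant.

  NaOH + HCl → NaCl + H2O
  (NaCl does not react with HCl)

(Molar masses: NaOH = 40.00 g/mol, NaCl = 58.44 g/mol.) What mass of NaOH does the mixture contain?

n(HCl) = 0.01046 × 0.6208 = 6.494 × 10^-3 mol
Let x = n(NaOH), y = n(NaCl).
Titrant: 1x = 6.494 × 10^-3;  mass: 40.00x + 58.44y = 0.7816
Solving, x = 6.494 × 10^-3 mol, y = 8.930 × 10^-3 mol
mass of NaOH = 6.494 × 10^-3 × 40.00 = 0.2597 g

0.2597 g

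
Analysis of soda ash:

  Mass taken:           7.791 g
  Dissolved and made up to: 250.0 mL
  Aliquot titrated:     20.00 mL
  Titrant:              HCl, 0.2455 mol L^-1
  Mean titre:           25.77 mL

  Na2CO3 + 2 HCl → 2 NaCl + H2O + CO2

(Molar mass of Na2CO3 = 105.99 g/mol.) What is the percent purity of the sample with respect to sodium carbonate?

n(HCl) per titration = 0.02577 × 0.2455 = 6.327 × 10^-3 mol
From the 1:2 ratio, n(Na2CO3) in each aliquot = 1/2 × 6.327 × 10^-3 = 3.163 × 10^-3 mol
n(Na2CO3) in the whole flask = 3.163 × 10^-3 × 250.0/20.00 = 0.03954 mol
mass of Na2CO3 = 0.03954 × 105.99 = 4.191 g
% Na2CO3 = 4.191 / 7.791 × 100 = 53.79 %

53.79 %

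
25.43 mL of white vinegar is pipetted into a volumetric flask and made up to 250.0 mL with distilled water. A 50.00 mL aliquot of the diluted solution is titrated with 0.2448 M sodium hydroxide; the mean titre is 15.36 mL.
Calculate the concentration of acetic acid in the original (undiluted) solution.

0.7393 M

CH3COOH + NaOH → CH3COONa + H2O
n(NaOH) = 0.01536 × 0.2448 = 3.760 × 10^-3 mol
n(CH3COOH) in the aliquot = 3.760 × 10^-3 mol (1:1 ratio)
[CH3COOH]_dilute = 3.760 × 10^-3 / 0.05000 = 0.07520 mol/L
Dilution factor = 250.0 / 25.43 = 9.831
[CH3COOH]_stock = 0.07520 × 9.831 = 0.7393 mol/L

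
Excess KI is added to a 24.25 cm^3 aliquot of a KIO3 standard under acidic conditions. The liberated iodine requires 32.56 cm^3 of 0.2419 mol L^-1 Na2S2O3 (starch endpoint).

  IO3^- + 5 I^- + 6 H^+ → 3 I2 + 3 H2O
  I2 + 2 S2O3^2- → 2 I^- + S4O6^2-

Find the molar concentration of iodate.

n(S2O3^2-) = 0.03256 × 0.2419 = 7.876 × 10^-3 mol
n(I2) = n(S2O3^2-)/2 = 3.938 × 10^-3 mol
From the 1:3 ratio, n(IO3^-) in the aliquot = 1/3 × 3.938 × 10^-3 = 1.313 × 10^-3 mol
[IO3^-] = 1.313 × 10^-3 / 0.02425 = 0.05413 mol/L

0.05413 mol/L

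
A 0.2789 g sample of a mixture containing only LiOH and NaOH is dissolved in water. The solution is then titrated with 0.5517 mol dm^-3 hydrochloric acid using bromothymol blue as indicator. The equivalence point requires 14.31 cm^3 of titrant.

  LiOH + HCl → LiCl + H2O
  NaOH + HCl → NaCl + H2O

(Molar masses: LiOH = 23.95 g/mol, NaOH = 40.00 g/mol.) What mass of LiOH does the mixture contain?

n(HCl) = 0.01431 × 0.5517 = 7.895 × 10^-3 mol
Let x = n(LiOH), y = n(NaOH).
Titrant: 1x + 1y = 7.895 × 10^-3;  mass: 23.95x + 40.00y = 0.2789
Solving, x = 2.299 × 10^-3 mol, y = 5.596 × 10^-3 mol
mass of LiOH = 2.299 × 10^-3 × 23.95 = 0.05505 g

0.05505 g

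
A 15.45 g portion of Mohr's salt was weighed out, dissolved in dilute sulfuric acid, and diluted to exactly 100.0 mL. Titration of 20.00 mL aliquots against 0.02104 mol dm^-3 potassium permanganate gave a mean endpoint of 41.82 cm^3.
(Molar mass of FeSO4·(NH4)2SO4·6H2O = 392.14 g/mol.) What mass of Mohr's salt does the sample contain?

8.626 g

MnO4^- + 5 Fe^2+ + 8 H^+ → Mn^2+ + 5 Fe^3+ + 4 H2O
n(KMnO4) per titration = 0.04182 × 0.02104 = 8.799 × 10^-4 mol
From the 5:1 ratio, n(FeSO4·(NH4)2SO4·6H2O) in each aliquot = 5/1 × 8.799 × 10^-4 = 4.399 × 10^-3 mol
n(FeSO4·(NH4)2SO4·6H2O) in the whole flask = 4.399 × 10^-3 × 100.0/20.00 = 0.02200 mol
mass of FeSO4·(NH4)2SO4·6H2O = 0.02200 × 392.14 = 8.626 g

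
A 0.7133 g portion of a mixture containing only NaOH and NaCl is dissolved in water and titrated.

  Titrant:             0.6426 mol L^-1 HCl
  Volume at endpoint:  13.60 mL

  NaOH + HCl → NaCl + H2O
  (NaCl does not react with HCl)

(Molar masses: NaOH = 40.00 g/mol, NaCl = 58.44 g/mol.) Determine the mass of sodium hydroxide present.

0.3496 g

n(HCl) = 0.01360 × 0.6426 = 8.739 × 10^-3 mol
Let x = n(NaOH), y = n(NaCl).
Titrant: 1x = 8.739 × 10^-3;  mass: 40.00x + 58.44y = 0.7133
Solving, x = 8.739 × 10^-3 mol, y = 6.224 × 10^-3 mol
mass of NaOH = 8.739 × 10^-3 × 40.00 = 0.3496 g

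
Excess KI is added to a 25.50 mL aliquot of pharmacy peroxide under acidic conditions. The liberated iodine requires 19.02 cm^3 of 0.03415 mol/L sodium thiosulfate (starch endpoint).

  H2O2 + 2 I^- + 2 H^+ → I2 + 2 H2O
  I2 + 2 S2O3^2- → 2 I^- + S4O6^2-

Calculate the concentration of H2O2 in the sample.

n(S2O3^2-) = 0.01902 × 0.03415 = 6.495 × 10^-4 mol
n(I2) = n(S2O3^2-)/2 = 3.248 × 10^-4 mol
n(H2O2) in the aliquot = 3.248 × 10^-4 mol (1:1 ratio)
[H2O2] = 3.248 × 10^-4 / 0.02550 = 0.01274 mol/L

0.01274 mol/L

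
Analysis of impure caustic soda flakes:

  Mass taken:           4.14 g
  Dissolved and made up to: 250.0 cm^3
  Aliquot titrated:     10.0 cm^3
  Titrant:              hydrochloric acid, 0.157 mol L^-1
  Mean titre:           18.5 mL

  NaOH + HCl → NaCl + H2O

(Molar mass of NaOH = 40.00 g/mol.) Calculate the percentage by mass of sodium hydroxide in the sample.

70.2 %

n(HCl) per titration = 0.0185 × 0.157 = 2.90 × 10^-3 mol
n(NaOH) in each aliquot = 2.90 × 10^-3 mol (1:1 ratio)
n(NaOH) in the whole flask = 2.90 × 10^-3 × 250.0/10.0 = 0.0726 mol
mass of NaOH = 0.0726 × 40.00 = 2.90 g
% NaOH = 2.90 / 4.14 × 100 = 70.2 %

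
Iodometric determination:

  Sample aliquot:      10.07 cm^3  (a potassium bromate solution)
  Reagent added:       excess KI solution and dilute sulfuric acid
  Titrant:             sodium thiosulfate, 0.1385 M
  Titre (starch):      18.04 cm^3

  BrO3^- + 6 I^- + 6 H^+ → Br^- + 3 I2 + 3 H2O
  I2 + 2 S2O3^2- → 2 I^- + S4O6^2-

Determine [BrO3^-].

n(S2O3^2-) = 0.01804 × 0.1385 = 2.499 × 10^-3 mol
n(I2) = n(S2O3^2-)/2 = 1.249 × 10^-3 mol
From the 1:3 ratio, n(BrO3^-) in the aliquot = 1/3 × 1.249 × 10^-3 = 4.164 × 10^-4 mol
[BrO3^-] = 4.164 × 10^-4 / 0.01007 = 0.04135 mol/L

0.04135 M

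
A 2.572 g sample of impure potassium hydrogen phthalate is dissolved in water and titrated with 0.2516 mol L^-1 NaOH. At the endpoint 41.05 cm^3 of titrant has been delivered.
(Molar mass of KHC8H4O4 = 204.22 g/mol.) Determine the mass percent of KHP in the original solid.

KHC8H4O4 + NaOH → KNaC8H4O4 + H2O
n(NaOH) = 0.04105 L × 0.2516 mol/L = 0.01033 mol
n(KHC8H4O4) = 0.01033 mol (1:1 ratio)
mass of KHC8H4O4 = 0.01033 × 204.22 g/mol = 2.109 g
% KHC8H4O4 = 2.109 / 2.572 × 100 = 82.01 %

82.01 %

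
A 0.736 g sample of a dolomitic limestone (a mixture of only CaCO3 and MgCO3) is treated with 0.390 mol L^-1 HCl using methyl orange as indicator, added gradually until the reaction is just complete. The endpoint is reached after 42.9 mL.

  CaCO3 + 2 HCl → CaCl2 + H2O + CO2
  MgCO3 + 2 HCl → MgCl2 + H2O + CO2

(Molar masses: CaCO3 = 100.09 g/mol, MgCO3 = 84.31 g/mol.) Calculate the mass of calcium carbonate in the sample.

0.195 g

n(HCl) = 0.0429 × 0.390 = 0.0167 mol
Let x = n(CaCO3), y = n(MgCO3).
Titrant: 2x + 2y = 0.0167;  mass: 100.09x + 84.31y = 0.736
Solving, x = 1.95 × 10^-3 mol, y = 6.42 × 10^-3 mol
mass of CaCO3 = 1.95 × 10^-3 × 100.09 = 0.195 g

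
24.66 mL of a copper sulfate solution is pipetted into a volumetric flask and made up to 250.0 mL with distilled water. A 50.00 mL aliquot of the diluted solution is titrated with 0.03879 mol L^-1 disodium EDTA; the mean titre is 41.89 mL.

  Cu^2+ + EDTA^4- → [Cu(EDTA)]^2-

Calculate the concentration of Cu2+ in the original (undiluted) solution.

0.3295 mol/L

n(EDTA) = 0.04189 × 0.03879 = 1.625 × 10^-3 mol
n(Cu2+) in the aliquot = 1.625 × 10^-3 mol (1:1 ratio)
[Cu2+]_dilute = 1.625 × 10^-3 / 0.05000 = 0.03250 mol/L
Dilution factor = 250.0 / 24.66 = 10.14
[Cu2+]_stock = 0.03250 × 10.14 = 0.3295 mol/L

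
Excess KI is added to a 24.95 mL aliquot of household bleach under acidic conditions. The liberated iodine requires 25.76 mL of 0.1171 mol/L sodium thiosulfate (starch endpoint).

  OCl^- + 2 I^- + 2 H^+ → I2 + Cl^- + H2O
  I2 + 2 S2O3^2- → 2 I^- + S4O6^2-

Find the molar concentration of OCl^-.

n(S2O3^2-) = 0.02576 × 0.1171 = 3.016 × 10^-3 mol
n(I2) = n(S2O3^2-)/2 = 1.508 × 10^-3 mol
n(OCl^-) in the aliquot = 1.508 × 10^-3 mol (1:1 ratio)
[OCl^-] = 1.508 × 10^-3 / 0.02495 = 0.06045 mol/L

0.06045 mol/L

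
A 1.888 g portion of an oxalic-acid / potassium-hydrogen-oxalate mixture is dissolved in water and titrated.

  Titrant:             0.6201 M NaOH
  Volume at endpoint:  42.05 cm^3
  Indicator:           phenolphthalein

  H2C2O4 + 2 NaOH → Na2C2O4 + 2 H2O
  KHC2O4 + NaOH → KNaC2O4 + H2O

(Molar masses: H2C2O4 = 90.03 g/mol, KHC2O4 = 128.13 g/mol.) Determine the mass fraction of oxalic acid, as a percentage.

41.68 %

n(NaOH) = 0.04205 × 0.6201 = 0.02608 mol
Let x = n(H2C2O4), y = n(KHC2O4).
Titrant: 2x + 1y = 0.02608;  mass: 90.03x + 128.13y = 1.888
Solving, x = 8.741 × 10^-3 mol, y = 8.593 × 10^-3 mol
mass of H2C2O4 = 8.741 × 10^-3 × 90.03 = 0.7870 g
% H2C2O4 = 0.7870 / 1.888 × 100 = 41.68 %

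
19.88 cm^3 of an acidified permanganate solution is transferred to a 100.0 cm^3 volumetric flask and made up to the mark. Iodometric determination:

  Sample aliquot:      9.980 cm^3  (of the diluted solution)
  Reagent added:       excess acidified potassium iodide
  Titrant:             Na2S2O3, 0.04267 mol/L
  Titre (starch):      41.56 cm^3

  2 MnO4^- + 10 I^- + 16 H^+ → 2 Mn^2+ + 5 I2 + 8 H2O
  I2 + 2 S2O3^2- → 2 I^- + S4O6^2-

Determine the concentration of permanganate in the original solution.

n(S2O3^2-) = 0.04156 × 0.04267 = 1.773 × 10^-3 mol
n(I2) = n(S2O3^2-)/2 = 8.867 × 10^-4 mol
From the 2:5 ratio, n(MnO4^-) in the aliquot = 2/5 × 8.867 × 10^-4 = 3.547 × 10^-4 mol
[MnO4^-]_dilute = 3.547 × 10^-4 / 0.009980 = 0.03554 mol/L
[MnO4^-]_original = 0.03554 × 100.0/19.88 = 0.1788 mol/L

0.1788 mol/L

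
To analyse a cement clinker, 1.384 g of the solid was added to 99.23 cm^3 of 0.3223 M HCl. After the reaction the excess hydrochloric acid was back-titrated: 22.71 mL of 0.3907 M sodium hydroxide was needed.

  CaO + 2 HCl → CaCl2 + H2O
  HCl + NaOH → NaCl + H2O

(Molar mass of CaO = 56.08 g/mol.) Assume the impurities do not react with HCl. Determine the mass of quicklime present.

0.6480 g

n(HCl) added = 0.09923 × 0.3223 = 0.03198 mol
n(NaOH) used in back-titration = 0.02271 × 0.3907 = 8.873 × 10^-3 mol
n(HCl) left over = 8.873 × 10^-3 mol (1:1 ratio)
n(HCl) consumed by analyte = 0.03198 − 8.873 × 10^-3 = 0.02311 mol
From the 1:2 ratio, n(CaO) = 1/2 × 0.02311 = 0.01155 mol
mass of CaO = 0.01155 × 56.08 = 0.6480 g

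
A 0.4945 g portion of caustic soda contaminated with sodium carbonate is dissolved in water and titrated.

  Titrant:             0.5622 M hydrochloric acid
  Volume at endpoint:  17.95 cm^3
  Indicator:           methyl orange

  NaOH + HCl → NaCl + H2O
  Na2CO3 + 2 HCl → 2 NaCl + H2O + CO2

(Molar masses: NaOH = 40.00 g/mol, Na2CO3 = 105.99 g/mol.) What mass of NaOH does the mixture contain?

0.1240 g

n(HCl) = 0.01795 × 0.5622 = 0.01009 mol
Let x = n(NaOH), y = n(Na2CO3).
Titrant: 1x + 2y = 0.01009;  mass: 40.00x + 105.99y = 0.4945
Solving, x = 3.101 × 10^-3 mol, y = 3.495 × 10^-3 mol
mass of NaOH = 3.101 × 10^-3 × 40.00 = 0.1240 g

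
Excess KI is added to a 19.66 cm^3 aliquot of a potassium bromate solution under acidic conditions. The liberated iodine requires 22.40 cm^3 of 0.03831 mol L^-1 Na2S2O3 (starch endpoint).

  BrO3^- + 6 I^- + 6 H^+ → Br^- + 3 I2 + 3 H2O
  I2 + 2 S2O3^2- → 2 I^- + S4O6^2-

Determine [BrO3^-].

0.007275 mol/L

n(S2O3^2-) = 0.02240 × 0.03831 = 8.581 × 10^-4 mol
n(I2) = n(S2O3^2-)/2 = 4.291 × 10^-4 mol
From the 1:3 ratio, n(BrO3^-) in the aliquot = 1/3 × 4.291 × 10^-4 = 1.430 × 10^-4 mol
[BrO3^-] = 1.430 × 10^-4 / 0.01966 = 0.007275 mol/L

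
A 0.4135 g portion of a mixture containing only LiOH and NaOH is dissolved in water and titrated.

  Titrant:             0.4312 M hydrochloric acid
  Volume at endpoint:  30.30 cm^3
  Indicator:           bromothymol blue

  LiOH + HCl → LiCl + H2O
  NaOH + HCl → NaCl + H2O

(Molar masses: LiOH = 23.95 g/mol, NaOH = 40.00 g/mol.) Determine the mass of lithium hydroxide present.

0.1628 g

n(HCl) = 0.03030 × 0.4312 = 0.01307 mol
Let x = n(LiOH), y = n(NaOH).
Titrant: 1x + 1y = 0.01307;  mass: 23.95x + 40.00y = 0.4135
Solving, x = 6.798 × 10^-3 mol, y = 6.267 × 10^-3 mol
mass of LiOH = 6.798 × 10^-3 × 23.95 = 0.1628 g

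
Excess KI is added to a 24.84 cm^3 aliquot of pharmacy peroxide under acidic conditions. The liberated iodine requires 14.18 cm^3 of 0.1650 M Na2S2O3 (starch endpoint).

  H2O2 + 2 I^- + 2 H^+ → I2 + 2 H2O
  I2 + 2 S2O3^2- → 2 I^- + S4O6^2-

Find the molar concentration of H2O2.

0.04710 M

n(S2O3^2-) = 0.01418 × 0.1650 = 2.340 × 10^-3 mol
n(I2) = n(S2O3^2-)/2 = 1.170 × 10^-3 mol
n(H2O2) in the aliquot = 1.170 × 10^-3 mol (1:1 ratio)
[H2O2] = 1.170 × 10^-3 / 0.02484 = 0.04710 mol/L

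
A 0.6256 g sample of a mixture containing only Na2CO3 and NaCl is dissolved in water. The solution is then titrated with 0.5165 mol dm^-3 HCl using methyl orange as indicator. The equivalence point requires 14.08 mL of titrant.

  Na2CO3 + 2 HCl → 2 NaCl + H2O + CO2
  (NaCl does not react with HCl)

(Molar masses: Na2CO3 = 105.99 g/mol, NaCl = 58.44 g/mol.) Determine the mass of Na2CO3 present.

0.3854 g

n(HCl) = 0.01408 × 0.5165 = 7.272 × 10^-3 mol
Let x = n(Na2CO3), y = n(NaCl).
Titrant: 2x = 7.272 × 10^-3;  mass: 105.99x + 58.44y = 0.6256
Solving, x = 3.636 × 10^-3 mol, y = 4.110 × 10^-3 mol
mass of Na2CO3 = 3.636 × 10^-3 × 105.99 = 0.3854 g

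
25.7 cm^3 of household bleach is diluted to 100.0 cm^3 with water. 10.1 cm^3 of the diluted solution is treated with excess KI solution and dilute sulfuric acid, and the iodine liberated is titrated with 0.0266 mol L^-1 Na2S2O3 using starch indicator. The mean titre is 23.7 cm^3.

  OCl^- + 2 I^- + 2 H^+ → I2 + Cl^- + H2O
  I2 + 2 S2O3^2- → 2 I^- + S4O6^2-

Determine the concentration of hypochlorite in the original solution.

n(S2O3^2-) = 0.0237 × 0.0266 = 6.30 × 10^-4 mol
n(I2) = n(S2O3^2-)/2 = 3.15 × 10^-4 mol
n(OCl^-) in the aliquot = 3.15 × 10^-4 mol (1:1 ratio)
[OCl^-]_dilute = 3.15 × 10^-4 / 0.0101 = 0.0312 mol/L
[OCl^-]_original = 0.0312 × 100.0/25.7 = 0.121 mol/L

0.121 mol/L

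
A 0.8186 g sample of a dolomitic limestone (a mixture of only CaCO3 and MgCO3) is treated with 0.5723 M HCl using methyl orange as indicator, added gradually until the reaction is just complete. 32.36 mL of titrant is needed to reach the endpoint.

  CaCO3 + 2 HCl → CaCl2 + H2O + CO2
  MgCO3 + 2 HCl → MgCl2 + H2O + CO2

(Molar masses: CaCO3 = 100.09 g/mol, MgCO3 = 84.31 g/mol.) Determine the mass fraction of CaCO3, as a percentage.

29.37 %

n(HCl) = 0.03236 × 0.5723 = 0.01852 mol
Let x = n(CaCO3), y = n(MgCO3).
Titrant: 2x + 2y = 0.01852;  mass: 100.09x + 84.31y = 0.8186
Solving, x = 2.402 × 10^-3 mol, y = 6.858 × 10^-3 mol
mass of CaCO3 = 2.402 × 10^-3 × 100.09 = 0.2404 g
% CaCO3 = 0.2404 / 0.8186 × 100 = 29.37 %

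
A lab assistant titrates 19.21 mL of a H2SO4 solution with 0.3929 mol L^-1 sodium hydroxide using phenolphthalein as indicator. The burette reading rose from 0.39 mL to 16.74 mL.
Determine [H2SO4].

0.1672 mol/L

H2SO4 + 2 NaOH → Na2SO4 + 2 H2O
n(NaOH) = 0.01635 L × 0.3929 mol/L = 6.424 × 10^-3 mol
From the 1:2 mole ratio, n(H2SO4) = 1/2 × 6.424 × 10^-3 = 3.212 × 10^-3 mol
[H2SO4] = 3.212 × 10^-3 mol / 0.01921 L = 0.1672 mol/L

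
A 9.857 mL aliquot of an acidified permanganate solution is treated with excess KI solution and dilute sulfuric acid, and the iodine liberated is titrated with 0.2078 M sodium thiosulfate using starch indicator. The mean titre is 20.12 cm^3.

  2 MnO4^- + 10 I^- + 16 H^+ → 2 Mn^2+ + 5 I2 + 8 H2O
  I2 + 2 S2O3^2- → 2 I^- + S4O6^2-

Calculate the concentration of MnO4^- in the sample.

n(S2O3^2-) = 0.02012 × 0.2078 = 4.181 × 10^-3 mol
n(I2) = n(S2O3^2-)/2 = 2.090 × 10^-3 mol
From the 2:5 ratio, n(MnO4^-) in the aliquot = 2/5 × 2.090 × 10^-3 = 8.362 × 10^-4 mol
[MnO4^-] = 8.362 × 10^-4 / 0.009857 = 0.08483 mol/L

0.08483 M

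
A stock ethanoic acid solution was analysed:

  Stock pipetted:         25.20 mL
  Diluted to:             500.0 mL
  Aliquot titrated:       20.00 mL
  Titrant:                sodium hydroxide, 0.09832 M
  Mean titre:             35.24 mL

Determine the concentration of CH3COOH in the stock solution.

3.437 M

CH3COOH + NaOH → CH3COONa + H2O
n(NaOH) = 0.03524 × 0.09832 = 3.465 × 10^-3 mol
n(CH3COOH) in the aliquot = 3.465 × 10^-3 mol (1:1 ratio)
[CH3COOH]_dilute = 3.465 × 10^-3 / 0.02000 = 0.1732 mol/L
Dilution factor = 500.0 / 25.20 = 19.84
[CH3COOH]_stock = 0.1732 × 19.84 = 3.437 mol/L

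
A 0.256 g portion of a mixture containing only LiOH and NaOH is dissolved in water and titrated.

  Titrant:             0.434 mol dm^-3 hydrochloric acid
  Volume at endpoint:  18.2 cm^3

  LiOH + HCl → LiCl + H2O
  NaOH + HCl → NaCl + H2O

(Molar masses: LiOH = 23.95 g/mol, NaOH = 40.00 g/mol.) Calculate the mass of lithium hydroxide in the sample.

n(HCl) = 0.0182 × 0.434 = 7.90 × 10^-3 mol
Let x = n(LiOH), y = n(NaOH).
Titrant: 1x + 1y = 7.90 × 10^-3;  mass: 23.95x + 40.00y = 0.256
Solving, x = 3.74 × 10^-3 mol, y = 4.16 × 10^-3 mol
mass of LiOH = 3.74 × 10^-3 × 23.95 = 0.0895 g

0.0895 g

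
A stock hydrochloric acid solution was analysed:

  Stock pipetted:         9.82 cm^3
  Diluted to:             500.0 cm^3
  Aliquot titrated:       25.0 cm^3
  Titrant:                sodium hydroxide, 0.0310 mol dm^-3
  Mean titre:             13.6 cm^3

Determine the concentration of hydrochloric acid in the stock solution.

HCl + NaOH → NaCl + H2O
n(NaOH) = 0.0136 × 0.0310 = 4.22 × 10^-4 mol
n(HCl) in the aliquot = 4.22 × 10^-4 mol (1:1 ratio)
[HCl]_dilute = 4.22 × 10^-4 / 0.0250 = 0.0169 mol/L
Dilution factor = 500.0 / 9.82 = 50.92
[HCl]_stock = 0.0169 × 50.92 = 0.859 mol/L

0.859 mol/L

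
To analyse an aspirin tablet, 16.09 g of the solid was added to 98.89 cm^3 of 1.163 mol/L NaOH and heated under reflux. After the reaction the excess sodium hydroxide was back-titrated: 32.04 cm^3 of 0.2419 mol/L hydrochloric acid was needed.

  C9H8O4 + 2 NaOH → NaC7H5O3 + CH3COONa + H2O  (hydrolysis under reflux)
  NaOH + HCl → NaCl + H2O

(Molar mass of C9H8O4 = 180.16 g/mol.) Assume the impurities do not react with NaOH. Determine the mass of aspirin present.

9.662 g

n(NaOH) added = 0.09889 × 1.163 = 0.1150 mol
n(HCl) used in back-titration = 0.03204 × 0.2419 = 7.750 × 10^-3 mol
n(NaOH) left over = 7.750 × 10^-3 mol (1:1 ratio)
n(NaOH) consumed by analyte = 0.1150 − 7.750 × 10^-3 = 0.1073 mol
From the 1:2 ratio, n(C9H8O4) = 1/2 × 0.1073 = 0.05363 mol
mass of C9H8O4 = 0.05363 × 180.16 = 9.662 g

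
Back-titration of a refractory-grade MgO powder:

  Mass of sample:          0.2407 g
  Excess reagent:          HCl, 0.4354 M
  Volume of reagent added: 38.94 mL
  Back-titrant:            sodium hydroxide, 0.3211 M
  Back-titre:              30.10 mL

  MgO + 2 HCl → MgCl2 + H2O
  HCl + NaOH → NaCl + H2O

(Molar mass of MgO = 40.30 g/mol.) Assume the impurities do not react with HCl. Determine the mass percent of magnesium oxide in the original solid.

61.02 %

n(HCl) added = 0.03894 × 0.4354 = 0.01695 mol
n(NaOH) used in back-titration = 0.03010 × 0.3211 = 9.665 × 10^-3 mol
n(HCl) left over = 9.665 × 10^-3 mol (1:1 ratio)
n(HCl) consumed by analyte = 0.01695 − 9.665 × 10^-3 = 7.289 × 10^-3 mol
From the 1:2 ratio, n(MgO) = 1/2 × 7.289 × 10^-3 = 3.645 × 10^-3 mol
mass of MgO = 3.645 × 10^-3 × 40.30 = 0.1469 g
% MgO = 0.1469 / 0.2407 × 100 = 61.02 %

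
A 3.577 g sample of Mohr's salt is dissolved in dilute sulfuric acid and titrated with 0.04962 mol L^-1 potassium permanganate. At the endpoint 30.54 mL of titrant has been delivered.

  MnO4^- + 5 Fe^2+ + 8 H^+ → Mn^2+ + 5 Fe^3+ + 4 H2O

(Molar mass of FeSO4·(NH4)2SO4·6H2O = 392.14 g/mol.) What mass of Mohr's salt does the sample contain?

n(KMnO4) = 0.03054 L × 0.04962 mol/L = 1.515 × 10^-3 mol
From the 5:1 ratio, n(FeSO4·(NH4)2SO4·6H2O) = 5/1 × 1.515 × 10^-3 = 7.577 × 10^-3 mol
mass of FeSO4·(NH4)2SO4·6H2O = 7.577 × 10^-3 × 392.14 g/mol = 2.971 g

2.971 g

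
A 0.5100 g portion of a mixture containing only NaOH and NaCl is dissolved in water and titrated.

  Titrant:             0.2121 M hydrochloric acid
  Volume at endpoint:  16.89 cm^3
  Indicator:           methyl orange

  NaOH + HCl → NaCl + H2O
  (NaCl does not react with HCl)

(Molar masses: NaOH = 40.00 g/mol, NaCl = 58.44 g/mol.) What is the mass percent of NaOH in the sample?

28.10 %

n(HCl) = 0.01689 × 0.2121 = 3.582 × 10^-3 mol
Let x = n(NaOH), y = n(NaCl).
Titrant: 1x = 3.582 × 10^-3;  mass: 40.00x + 58.44y = 0.5100
Solving, x = 3.582 × 10^-3 mol, y = 6.275 × 10^-3 mol
mass of NaOH = 3.582 × 10^-3 × 40.00 = 0.1433 g
% NaOH = 0.1433 / 0.5100 × 100 = 28.10 %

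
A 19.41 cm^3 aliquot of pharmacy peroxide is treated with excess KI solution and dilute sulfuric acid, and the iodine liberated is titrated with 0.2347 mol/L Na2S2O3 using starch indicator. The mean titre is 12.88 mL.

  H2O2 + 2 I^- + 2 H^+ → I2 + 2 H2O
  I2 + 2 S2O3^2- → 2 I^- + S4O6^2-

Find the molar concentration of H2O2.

n(S2O3^2-) = 0.01288 × 0.2347 = 3.023 × 10^-3 mol
n(I2) = n(S2O3^2-)/2 = 1.511 × 10^-3 mol
n(H2O2) in the aliquot = 1.511 × 10^-3 mol (1:1 ratio)
[H2O2] = 1.511 × 10^-3 / 0.01941 = 0.07787 mol/L

0.07787 mol/L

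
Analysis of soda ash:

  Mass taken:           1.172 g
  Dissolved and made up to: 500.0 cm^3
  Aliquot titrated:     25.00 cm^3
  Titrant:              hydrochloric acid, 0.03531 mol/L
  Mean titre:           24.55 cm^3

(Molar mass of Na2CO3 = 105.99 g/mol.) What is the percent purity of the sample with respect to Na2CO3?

Na2CO3 + 2 HCl → 2 NaCl + H2O + CO2
n(HCl) per titration = 0.02455 × 0.03531 = 8.669 × 10^-4 mol
From the 1:2 ratio, n(Na2CO3) in each aliquot = 1/2 × 8.669 × 10^-4 = 4.334 × 10^-4 mol
n(Na2CO3) in the whole flask = 4.334 × 10^-4 × 500.0/25.00 = 8.669 × 10^-3 mol
mass of Na2CO3 = 8.669 × 10^-3 × 105.99 = 0.9188 g
% Na2CO3 = 0.9188 / 1.172 × 100 = 78.39 %

78.39 %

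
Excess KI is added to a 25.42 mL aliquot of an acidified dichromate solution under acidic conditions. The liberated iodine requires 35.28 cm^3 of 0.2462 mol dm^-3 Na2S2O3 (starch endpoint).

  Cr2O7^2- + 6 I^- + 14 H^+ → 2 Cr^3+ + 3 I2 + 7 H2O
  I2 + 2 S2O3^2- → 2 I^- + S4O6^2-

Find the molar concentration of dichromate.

0.05695 mol/L

n(S2O3^2-) = 0.03528 × 0.2462 = 8.686 × 10^-3 mol
n(I2) = n(S2O3^2-)/2 = 4.343 × 10^-3 mol
From the 1:3 ratio, n(Cr2O7^2-) in the aliquot = 1/3 × 4.343 × 10^-3 = 1.448 × 10^-3 mol
[Cr2O7^2-] = 1.448 × 10^-3 / 0.02542 = 0.05695 mol/L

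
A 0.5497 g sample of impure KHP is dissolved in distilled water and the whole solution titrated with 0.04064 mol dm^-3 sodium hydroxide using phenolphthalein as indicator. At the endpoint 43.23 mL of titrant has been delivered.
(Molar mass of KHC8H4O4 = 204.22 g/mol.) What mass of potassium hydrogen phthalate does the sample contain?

0.3588 g

KHC8H4O4 + NaOH → KNaC8H4O4 + H2O
n(NaOH) = 0.04323 L × 0.04064 mol/L = 1.757 × 10^-3 mol
n(KHC8H4O4) = 1.757 × 10^-3 mol (1:1 ratio)
mass of KHC8H4O4 = 1.757 × 10^-3 × 204.22 g/mol = 0.3588 g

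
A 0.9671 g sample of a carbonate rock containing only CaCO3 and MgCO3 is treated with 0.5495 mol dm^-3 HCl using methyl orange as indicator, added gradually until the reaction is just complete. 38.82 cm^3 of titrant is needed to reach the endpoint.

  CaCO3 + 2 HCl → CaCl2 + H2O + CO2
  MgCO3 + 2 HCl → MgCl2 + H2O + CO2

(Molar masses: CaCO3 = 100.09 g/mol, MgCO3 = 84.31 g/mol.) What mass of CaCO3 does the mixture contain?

n(HCl) = 0.03882 × 0.5495 = 0.02133 mol
Let x = n(CaCO3), y = n(MgCO3).
Titrant: 2x + 2y = 0.02133;  mass: 100.09x + 84.31y = 0.9671
Solving, x = 4.301 × 10^-3 mol, y = 6.365 × 10^-3 mol
mass of CaCO3 = 4.301 × 10^-3 × 100.09 = 0.4305 g

0.4305 g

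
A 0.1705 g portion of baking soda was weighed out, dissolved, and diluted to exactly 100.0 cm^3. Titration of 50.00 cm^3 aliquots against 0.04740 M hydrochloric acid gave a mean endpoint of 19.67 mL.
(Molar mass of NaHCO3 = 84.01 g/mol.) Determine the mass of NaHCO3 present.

NaHCO3 + HCl → NaCl + H2O + CO2
n(HCl) per titration = 0.01967 × 0.04740 = 9.324 × 10^-4 mol
n(NaHCO3) in each aliquot = 9.324 × 10^-4 mol (1:1 ratio)
n(NaHCO3) in the whole flask = 9.324 × 10^-4 × 100.0/50.00 = 1.865 × 10^-3 mol
mass of NaHCO3 = 1.865 × 10^-3 × 84.01 = 0.1567 g

0.1567 g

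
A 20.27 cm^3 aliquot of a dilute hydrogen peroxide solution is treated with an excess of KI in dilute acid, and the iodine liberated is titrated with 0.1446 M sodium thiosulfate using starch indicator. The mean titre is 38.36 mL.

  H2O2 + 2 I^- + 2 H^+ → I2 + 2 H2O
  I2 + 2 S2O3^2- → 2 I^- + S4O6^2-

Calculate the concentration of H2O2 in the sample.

0.1368 M

n(S2O3^2-) = 0.03836 × 0.1446 = 5.547 × 10^-3 mol
n(I2) = n(S2O3^2-)/2 = 2.773 × 10^-3 mol
n(H2O2) in the aliquot = 2.773 × 10^-3 mol (1:1 ratio)
[H2O2] = 2.773 × 10^-3 / 0.02027 = 0.1368 mol/L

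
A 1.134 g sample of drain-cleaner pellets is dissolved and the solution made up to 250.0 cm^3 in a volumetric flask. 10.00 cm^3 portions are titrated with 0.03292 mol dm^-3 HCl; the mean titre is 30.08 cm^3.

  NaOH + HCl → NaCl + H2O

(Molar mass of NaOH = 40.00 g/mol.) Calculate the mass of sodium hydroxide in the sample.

0.9902 g

n(HCl) per titration = 0.03008 × 0.03292 = 9.902 × 10^-4 mol
n(NaOH) in each aliquot = 9.902 × 10^-4 mol (1:1 ratio)
n(NaOH) in the whole flask = 9.902 × 10^-4 × 250.0/10.00 = 0.02476 mol
mass of NaOH = 0.02476 × 40.00 = 0.9902 g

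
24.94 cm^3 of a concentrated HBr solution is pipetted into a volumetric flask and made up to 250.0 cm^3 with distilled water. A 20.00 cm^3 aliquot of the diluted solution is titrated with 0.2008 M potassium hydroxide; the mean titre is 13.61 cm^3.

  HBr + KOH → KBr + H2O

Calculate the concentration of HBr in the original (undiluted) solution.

n(KOH) = 0.01361 × 0.2008 = 2.733 × 10^-3 mol
n(HBr) in the aliquot = 2.733 × 10^-3 mol (1:1 ratio)
[HBr]_dilute = 2.733 × 10^-3 / 0.02000 = 0.1366 mol/L
Dilution factor = 250.0 / 24.94 = 10.02
[HBr]_stock = 0.1366 × 10.02 = 1.370 mol/L

1.370 M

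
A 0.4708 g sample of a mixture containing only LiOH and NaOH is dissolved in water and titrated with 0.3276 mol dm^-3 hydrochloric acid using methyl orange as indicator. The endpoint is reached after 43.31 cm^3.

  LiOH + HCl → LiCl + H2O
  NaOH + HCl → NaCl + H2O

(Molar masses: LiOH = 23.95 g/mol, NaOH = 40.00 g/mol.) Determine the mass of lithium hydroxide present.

0.1443 g

n(HCl) = 0.04331 × 0.3276 = 0.01419 mol
Let x = n(LiOH), y = n(NaOH).
Titrant: 1x + 1y = 0.01419;  mass: 23.95x + 40.00y = 0.4708
Solving, x = 6.027 × 10^-3 mol, y = 8.161 × 10^-3 mol
mass of LiOH = 6.027 × 10^-3 × 23.95 = 0.1443 g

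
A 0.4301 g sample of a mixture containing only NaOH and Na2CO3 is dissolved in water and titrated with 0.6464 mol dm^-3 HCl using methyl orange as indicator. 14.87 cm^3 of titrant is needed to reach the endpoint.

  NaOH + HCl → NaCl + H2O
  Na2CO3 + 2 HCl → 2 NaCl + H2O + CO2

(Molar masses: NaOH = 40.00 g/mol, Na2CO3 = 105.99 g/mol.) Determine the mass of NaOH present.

n(HCl) = 0.01487 × 0.6464 = 9.612 × 10^-3 mol
Let x = n(NaOH), y = n(Na2CO3).
Titrant: 1x + 2y = 9.612 × 10^-3;  mass: 40.00x + 105.99y = 0.4301
Solving, x = 6.101 × 10^-3 mol, y = 1.755 × 10^-3 mol
mass of NaOH = 6.101 × 10^-3 × 40.00 = 0.2441 g

0.2441 g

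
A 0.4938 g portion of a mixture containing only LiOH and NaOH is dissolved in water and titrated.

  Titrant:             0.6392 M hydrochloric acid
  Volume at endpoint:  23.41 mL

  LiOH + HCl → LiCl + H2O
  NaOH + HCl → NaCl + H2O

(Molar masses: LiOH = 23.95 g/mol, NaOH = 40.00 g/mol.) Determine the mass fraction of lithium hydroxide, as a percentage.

31.65 %

n(HCl) = 0.02341 × 0.6392 = 0.01496 mol
Let x = n(LiOH), y = n(NaOH).
Titrant: 1x + 1y = 0.01496;  mass: 23.95x + 40.00y = 0.4938
Solving, x = 6.526 × 10^-3 mol, y = 8.437 × 10^-3 mol
mass of LiOH = 6.526 × 10^-3 × 23.95 = 0.1563 g
% LiOH = 0.1563 / 0.4938 × 100 = 31.65 %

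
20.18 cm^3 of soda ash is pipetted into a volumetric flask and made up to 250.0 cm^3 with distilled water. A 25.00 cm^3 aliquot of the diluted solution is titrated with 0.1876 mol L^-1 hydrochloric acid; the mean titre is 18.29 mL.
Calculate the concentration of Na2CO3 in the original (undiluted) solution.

0.8501 mol/L

Na2CO3 + 2 HCl → 2 NaCl + H2O + CO2
n(HCl) = 0.01829 × 0.1876 = 3.431 × 10^-3 mol
From the 1:2 ratio, n(Na2CO3) in the aliquot = 1/2 × 3.431 × 10^-3 = 1.716 × 10^-3 mol
[Na2CO3]_dilute = 1.716 × 10^-3 / 0.02500 = 0.06862 mol/L
Dilution factor = 250.0 / 20.18 = 12.39
[Na2CO3]_stock = 0.06862 × 12.39 = 0.8501 mol/L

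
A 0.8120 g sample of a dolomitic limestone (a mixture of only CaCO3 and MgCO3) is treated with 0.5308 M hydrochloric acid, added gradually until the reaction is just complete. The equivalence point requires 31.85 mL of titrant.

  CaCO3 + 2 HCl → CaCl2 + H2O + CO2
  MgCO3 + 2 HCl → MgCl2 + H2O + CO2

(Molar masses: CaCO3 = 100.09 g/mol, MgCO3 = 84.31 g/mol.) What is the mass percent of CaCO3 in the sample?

n(HCl) = 0.03185 × 0.5308 = 0.01691 mol
Let x = n(CaCO3), y = n(MgCO3).
Titrant: 2x + 2y = 0.01691;  mass: 100.09x + 84.31y = 0.8120
Solving, x = 6.295 × 10^-3 mol, y = 2.158 × 10^-3 mol
mass of CaCO3 = 6.295 × 10^-3 × 100.09 = 0.6300 g
% CaCO3 = 0.6300 / 0.8120 × 100 = 77.59 %

77.59 %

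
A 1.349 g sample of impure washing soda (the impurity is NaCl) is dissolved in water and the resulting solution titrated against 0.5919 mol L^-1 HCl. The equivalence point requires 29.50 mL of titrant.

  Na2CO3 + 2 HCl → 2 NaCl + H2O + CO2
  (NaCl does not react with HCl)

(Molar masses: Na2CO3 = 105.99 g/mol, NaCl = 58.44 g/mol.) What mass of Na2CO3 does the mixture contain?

0.9253 g

n(HCl) = 0.02950 × 0.5919 = 0.01746 mol
Let x = n(Na2CO3), y = n(NaCl).
Titrant: 2x = 0.01746;  mass: 105.99x + 58.44y = 1.349
Solving, x = 8.731 × 10^-3 mol, y = 7.249 × 10^-3 mol
mass of Na2CO3 = 8.731 × 10^-3 × 105.99 = 0.9253 g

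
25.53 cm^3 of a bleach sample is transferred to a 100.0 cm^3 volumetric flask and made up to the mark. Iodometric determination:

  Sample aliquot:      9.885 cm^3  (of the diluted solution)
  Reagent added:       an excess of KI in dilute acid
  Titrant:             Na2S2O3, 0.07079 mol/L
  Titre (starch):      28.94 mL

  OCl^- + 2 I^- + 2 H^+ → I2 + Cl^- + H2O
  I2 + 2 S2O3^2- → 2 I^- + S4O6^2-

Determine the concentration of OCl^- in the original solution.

0.4059 mol/L

n(S2O3^2-) = 0.02894 × 0.07079 = 2.049 × 10^-3 mol
n(I2) = n(S2O3^2-)/2 = 1.024 × 10^-3 mol
n(OCl^-) in the aliquot = 1.024 × 10^-3 mol (1:1 ratio)
[OCl^-]_dilute = 1.024 × 10^-3 / 0.009885 = 0.1036 mol/L
[OCl^-]_original = 0.1036 × 100.0/25.53 = 0.4059 mol/L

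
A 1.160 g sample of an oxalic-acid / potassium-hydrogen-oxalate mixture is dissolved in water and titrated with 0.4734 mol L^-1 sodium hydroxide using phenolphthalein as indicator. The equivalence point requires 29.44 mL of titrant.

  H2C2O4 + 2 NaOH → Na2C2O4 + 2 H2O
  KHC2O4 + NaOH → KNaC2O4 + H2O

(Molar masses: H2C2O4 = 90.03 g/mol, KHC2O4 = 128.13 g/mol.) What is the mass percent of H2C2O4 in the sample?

29.22 %

n(NaOH) = 0.02944 × 0.4734 = 0.01394 mol
Let x = n(H2C2O4), y = n(KHC2O4).
Titrant: 2x + 1y = 0.01394;  mass: 90.03x + 128.13y = 1.160
Solving, x = 3.764 × 10^-3 mol, y = 6.408 × 10^-3 mol
mass of H2C2O4 = 3.764 × 10^-3 × 90.03 = 0.3389 g
% H2C2O4 = 0.3389 / 1.160 × 100 = 29.22 %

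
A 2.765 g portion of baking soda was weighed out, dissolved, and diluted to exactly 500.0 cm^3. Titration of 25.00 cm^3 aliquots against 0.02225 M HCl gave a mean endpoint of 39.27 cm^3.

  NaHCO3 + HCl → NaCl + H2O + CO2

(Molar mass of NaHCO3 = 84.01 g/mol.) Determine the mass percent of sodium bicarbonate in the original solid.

n(HCl) per titration = 0.03927 × 0.02225 = 8.738 × 10^-4 mol
n(NaHCO3) in each aliquot = 8.738 × 10^-4 mol (1:1 ratio)
n(NaHCO3) in the whole flask = 8.738 × 10^-4 × 500.0/25.00 = 0.01748 mol
mass of NaHCO3 = 0.01748 × 84.01 = 1.468 g
% NaHCO3 = 1.468 / 2.765 × 100 = 53.10 %

53.10 %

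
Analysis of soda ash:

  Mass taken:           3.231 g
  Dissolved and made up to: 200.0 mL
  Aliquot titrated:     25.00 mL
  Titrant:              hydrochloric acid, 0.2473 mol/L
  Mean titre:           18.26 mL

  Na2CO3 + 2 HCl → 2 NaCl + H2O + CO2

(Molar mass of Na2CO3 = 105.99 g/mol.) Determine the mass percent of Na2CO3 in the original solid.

59.25 %

n(HCl) per titration = 0.01826 × 0.2473 = 4.516 × 10^-3 mol
From the 1:2 ratio, n(Na2CO3) in each aliquot = 1/2 × 4.516 × 10^-3 = 2.258 × 10^-3 mol
n(Na2CO3) in the whole flask = 2.258 × 10^-3 × 200.0/25.00 = 0.01806 mol
mass of Na2CO3 = 0.01806 × 105.99 = 1.914 g
% Na2CO3 = 1.914 / 3.231 × 100 = 59.25 %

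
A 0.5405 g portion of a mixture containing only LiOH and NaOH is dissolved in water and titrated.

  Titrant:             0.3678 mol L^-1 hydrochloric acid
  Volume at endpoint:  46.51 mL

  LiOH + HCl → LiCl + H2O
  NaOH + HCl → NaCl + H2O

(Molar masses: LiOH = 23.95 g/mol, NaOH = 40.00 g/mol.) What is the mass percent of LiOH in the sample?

39.69 %

n(HCl) = 0.04651 × 0.3678 = 0.01711 mol
Let x = n(LiOH), y = n(NaOH).
Titrant: 1x + 1y = 0.01711;  mass: 23.95x + 40.00y = 0.5405
Solving, x = 8.957 × 10^-3 mol, y = 8.150 × 10^-3 mol
mass of LiOH = 8.957 × 10^-3 × 23.95 = 0.2145 g
% LiOH = 0.2145 / 0.5405 × 100 = 39.69 %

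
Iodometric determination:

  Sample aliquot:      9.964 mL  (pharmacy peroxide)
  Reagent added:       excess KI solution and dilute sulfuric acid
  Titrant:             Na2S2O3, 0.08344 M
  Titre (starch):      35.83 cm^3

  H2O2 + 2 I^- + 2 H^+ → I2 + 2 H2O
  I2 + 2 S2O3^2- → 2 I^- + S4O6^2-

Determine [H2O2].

0.1500 M

n(S2O3^2-) = 0.03583 × 0.08344 = 2.990 × 10^-3 mol
n(I2) = n(S2O3^2-)/2 = 1.495 × 10^-3 mol
n(H2O2) in the aliquot = 1.495 × 10^-3 mol (1:1 ratio)
[H2O2] = 1.495 × 10^-3 / 0.009964 = 0.1500 mol/L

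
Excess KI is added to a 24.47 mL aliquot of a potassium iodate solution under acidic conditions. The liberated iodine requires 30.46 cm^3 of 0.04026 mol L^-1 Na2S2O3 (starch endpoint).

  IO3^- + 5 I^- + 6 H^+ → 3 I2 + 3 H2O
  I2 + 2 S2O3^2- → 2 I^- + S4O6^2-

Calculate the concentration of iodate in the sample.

0.008353 mol/L

n(S2O3^2-) = 0.03046 × 0.04026 = 1.226 × 10^-3 mol
n(I2) = n(S2O3^2-)/2 = 6.132 × 10^-4 mol
From the 1:3 ratio, n(IO3^-) in the aliquot = 1/3 × 6.132 × 10^-4 = 2.044 × 10^-4 mol
[IO3^-] = 2.044 × 10^-4 / 0.02447 = 0.008353 mol/L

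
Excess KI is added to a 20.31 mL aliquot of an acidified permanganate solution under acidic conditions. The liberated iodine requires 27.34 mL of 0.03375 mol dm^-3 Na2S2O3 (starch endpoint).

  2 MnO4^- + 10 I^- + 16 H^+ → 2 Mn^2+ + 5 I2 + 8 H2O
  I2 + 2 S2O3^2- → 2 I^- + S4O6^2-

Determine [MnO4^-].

n(S2O3^2-) = 0.02734 × 0.03375 = 9.227 × 10^-4 mol
n(I2) = n(S2O3^2-)/2 = 4.614 × 10^-4 mol
From the 2:5 ratio, n(MnO4^-) in the aliquot = 2/5 × 4.614 × 10^-4 = 1.845 × 10^-4 mol
[MnO4^-] = 1.845 × 10^-4 / 0.02031 = 0.009086 mol/L

0.009086 mol/L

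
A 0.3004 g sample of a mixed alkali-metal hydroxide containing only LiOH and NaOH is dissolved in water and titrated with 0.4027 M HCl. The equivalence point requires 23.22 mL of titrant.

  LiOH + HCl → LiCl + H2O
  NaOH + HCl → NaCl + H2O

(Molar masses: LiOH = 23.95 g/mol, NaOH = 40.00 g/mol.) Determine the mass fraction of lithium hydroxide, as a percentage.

36.57 %

n(HCl) = 0.02322 × 0.4027 = 9.351 × 10^-3 mol
Let x = n(LiOH), y = n(NaOH).
Titrant: 1x + 1y = 9.351 × 10^-3;  mass: 23.95x + 40.00y = 0.3004
Solving, x = 4.587 × 10^-3 mol, y = 4.763 × 10^-3 mol
mass of LiOH = 4.587 × 10^-3 × 23.95 = 0.1099 g
% LiOH = 0.1099 / 0.3004 × 100 = 36.57 %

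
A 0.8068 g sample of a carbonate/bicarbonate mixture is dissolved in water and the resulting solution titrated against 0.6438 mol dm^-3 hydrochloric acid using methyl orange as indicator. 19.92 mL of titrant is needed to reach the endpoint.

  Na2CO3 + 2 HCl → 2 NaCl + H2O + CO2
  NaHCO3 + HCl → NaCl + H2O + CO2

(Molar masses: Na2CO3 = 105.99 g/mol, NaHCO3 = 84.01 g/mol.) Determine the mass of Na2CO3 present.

n(HCl) = 0.01992 × 0.6438 = 0.01282 mol
Let x = n(Na2CO3), y = n(NaHCO3).
Titrant: 2x + 1y = 0.01282;  mass: 105.99x + 84.01y = 0.8068
Solving, x = 4.362 × 10^-3 mol, y = 4.100 × 10^-3 mol
mass of Na2CO3 = 4.362 × 10^-3 × 105.99 = 0.4623 g

0.4623 g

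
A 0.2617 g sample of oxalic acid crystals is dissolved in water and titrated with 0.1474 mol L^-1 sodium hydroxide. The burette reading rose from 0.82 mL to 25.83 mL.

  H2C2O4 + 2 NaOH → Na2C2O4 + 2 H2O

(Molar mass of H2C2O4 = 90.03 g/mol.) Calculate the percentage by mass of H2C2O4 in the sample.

n(NaOH) = 0.02501 L × 0.1474 mol/L = 3.686 × 10^-3 mol
From the 1:2 ratio, n(H2C2O4) = 1/2 × 3.686 × 10^-3 = 1.843 × 10^-3 mol
mass of H2C2O4 = 1.843 × 10^-3 × 90.03 g/mol = 0.1659 g
% H2C2O4 = 0.1659 / 0.2617 × 100 = 63.41 %

63.41 %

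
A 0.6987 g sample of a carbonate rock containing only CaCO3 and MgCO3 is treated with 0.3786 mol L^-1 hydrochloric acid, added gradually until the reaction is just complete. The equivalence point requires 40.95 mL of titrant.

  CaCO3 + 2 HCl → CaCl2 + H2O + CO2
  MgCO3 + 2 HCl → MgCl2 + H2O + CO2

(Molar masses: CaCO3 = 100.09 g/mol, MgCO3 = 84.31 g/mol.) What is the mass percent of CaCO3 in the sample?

40.98 %

n(HCl) = 0.04095 × 0.3786 = 0.01550 mol
Let x = n(CaCO3), y = n(MgCO3).
Titrant: 2x + 2y = 0.01550;  mass: 100.09x + 84.31y = 0.6987
Solving, x = 2.861 × 10^-3 mol, y = 4.891 × 10^-3 mol
mass of CaCO3 = 2.861 × 10^-3 × 100.09 = 0.2863 g
% CaCO3 = 0.2863 / 0.6987 × 100 = 40.98 %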